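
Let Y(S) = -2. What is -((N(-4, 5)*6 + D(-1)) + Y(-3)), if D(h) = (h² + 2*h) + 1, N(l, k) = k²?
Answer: -148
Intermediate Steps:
D(h) = 1 + h² + 2*h
-((N(-4, 5)*6 + D(-1)) + Y(-3)) = -((5²*6 + (1 + (-1)² + 2*(-1))) - 2) = -((25*6 + (1 + 1 - 2)) - 2) = -((150 + 0) - 2) = -(150 - 2) = -1*148 = -148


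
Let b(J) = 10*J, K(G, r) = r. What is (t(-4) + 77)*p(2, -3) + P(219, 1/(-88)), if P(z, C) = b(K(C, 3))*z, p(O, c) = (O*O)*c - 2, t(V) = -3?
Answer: 5534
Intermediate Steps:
p(O, c) = -2 + c*O² (p(O, c) = O²*c - 2 = c*O² - 2 = -2 + c*O²)
P(z, C) = 30*z (P(z, C) = (10*3)*z = 30*z)
(t(-4) + 77)*p(2, -3) + P(219, 1/(-88)) = (-3 + 77)*(-2 - 3*2²) + 30*219 = 74*(-2 - 3*4) + 6570 = 74*(-2 - 12) + 6570 = 74*(-14) + 6570 = -1036 + 6570 = 5534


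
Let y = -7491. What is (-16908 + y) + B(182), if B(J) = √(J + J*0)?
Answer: -24399 + √182 ≈ -24386.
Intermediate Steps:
B(J) = √J (B(J) = √(J + 0) = √J)
(-16908 + y) + B(182) = (-16908 - 7491) + √182 = -24399 + √182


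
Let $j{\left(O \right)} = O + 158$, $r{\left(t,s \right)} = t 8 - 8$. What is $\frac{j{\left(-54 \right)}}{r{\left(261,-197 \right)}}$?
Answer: $\frac{1}{20} \approx 0.05$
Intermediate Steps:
$r{\left(t,s \right)} = -8 + 8 t$ ($r{\left(t,s \right)} = 8 t - 8 = -8 + 8 t$)
$j{\left(O \right)} = 158 + O$
$\frac{j{\left(-54 \right)}}{r{\left(261,-197 \right)}} = \frac{158 - 54}{-8 + 8 \cdot 261} = \frac{104}{-8 + 2088} = \frac{104}{2080} = 104 \cdot \frac{1}{2080} = \frac{1}{20}$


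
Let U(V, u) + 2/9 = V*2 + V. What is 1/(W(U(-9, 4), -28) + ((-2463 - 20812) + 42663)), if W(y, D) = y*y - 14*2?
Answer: 81/1628185 ≈ 4.9749e-5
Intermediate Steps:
U(V, u) = -2/9 + 3*V (U(V, u) = -2/9 + (V*2 + V) = -2/9 + (2*V + V) = -2/9 + 3*V)
W(y, D) = -28 + y² (W(y, D) = y² - 28 = -28 + y²)
1/(W(U(-9, 4), -28) + ((-2463 - 20812) + 42663)) = 1/((-28 + (-2/9 + 3*(-9))²) + ((-2463 - 20812) + 42663)) = 1/((-28 + (-2/9 - 27)²) + (-23275 + 42663)) = 1/((-28 + (-245/9)²) + 19388) = 1/((-28 + 60025/81) + 19388) = 1/(57757/81 + 19388) = 1/(1628185/81) = 81/1628185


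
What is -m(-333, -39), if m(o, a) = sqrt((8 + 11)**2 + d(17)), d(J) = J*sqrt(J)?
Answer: -sqrt(361 + 17*sqrt(17)) ≈ -20.763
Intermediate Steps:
d(J) = J**(3/2)
m(o, a) = sqrt(361 + 17*sqrt(17)) (m(o, a) = sqrt((8 + 11)**2 + 17**(3/2)) = sqrt(19**2 + 17*sqrt(17)) = sqrt(361 + 17*sqrt(17)))
-m(-333, -39) = -sqrt(361 + 17*sqrt(17))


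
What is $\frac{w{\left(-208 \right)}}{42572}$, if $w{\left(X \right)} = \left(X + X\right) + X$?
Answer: $- \frac{156}{10643} \approx -0.014658$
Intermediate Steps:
$w{\left(X \right)} = 3 X$ ($w{\left(X \right)} = 2 X + X = 3 X$)
$\frac{w{\left(-208 \right)}}{42572} = \frac{3 \left(-208\right)}{42572} = \left(-624\right) \frac{1}{42572} = - \frac{156}{10643}$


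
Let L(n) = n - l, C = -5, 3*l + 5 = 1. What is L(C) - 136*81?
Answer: -33059/3 ≈ -11020.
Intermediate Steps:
l = -4/3 (l = -5/3 + (⅓)*1 = -5/3 + ⅓ = -4/3 ≈ -1.3333)
L(n) = 4/3 + n (L(n) = n - 1*(-4/3) = n + 4/3 = 4/3 + n)
L(C) - 136*81 = (4/3 - 5) - 136*81 = -11/3 - 11016 = -33059/3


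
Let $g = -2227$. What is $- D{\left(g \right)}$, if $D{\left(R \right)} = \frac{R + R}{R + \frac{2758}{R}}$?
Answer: $- \frac{9919058}{4962287} \approx -1.9989$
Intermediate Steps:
$D{\left(R \right)} = \frac{2 R}{R + \frac{2758}{R}}$
$- D{\left(g \right)} = - \frac{2 \left(-2227\right)^{2}}{2758 + \left(-2227\right)^{2}} = - \frac{2 \cdot 4959529}{2758 + 4959529} = - \frac{2 \cdot 4959529}{4962287} = \left(-1\right) \frac{9919058}{4962287} = - \frac{9919058}{4962287}$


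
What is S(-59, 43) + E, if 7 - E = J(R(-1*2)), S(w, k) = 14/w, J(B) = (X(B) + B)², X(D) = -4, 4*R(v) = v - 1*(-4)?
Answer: -1295/236 ≈ -5.4873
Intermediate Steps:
R(v) = 1 + v/4 (R(v) = (v - 1*(-4))/4 = (v + 4)/4 = (4 + v)/4 = 1 + v/4)
J(B) = (-4 + B)²
E = -21/4 (E = 7 - (-4 + (1 + (-1*2)/4))² = 7 - (-4 + (1 + (¼)*(-2)))² = 7 - (-4 + (1 - ½))² = 7 - (-4 + ½)² = 7 - (-7/2)² = 7 - 1*49/4 = 7 - 49/4 = -21/4 ≈ -5.2500)
S(-59, 43) + E = 14/(-59) - 21/4 = 14*(-1/59) - 21/4 = -14/59 - 21/4 = -1295/236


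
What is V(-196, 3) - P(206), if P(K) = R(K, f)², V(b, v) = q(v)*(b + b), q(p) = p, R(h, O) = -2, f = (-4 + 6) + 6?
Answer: -1180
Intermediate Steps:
f = 8 (f = 2 + 6 = 8)
V(b, v) = 2*b*v (V(b, v) = v*(b + b) = v*(2*b) = 2*b*v)
P(K) = 4 (P(K) = (-2)² = 4)
V(-196, 3) - P(206) = 2*(-196)*3 - 1*4 = -1176 - 4 = -1180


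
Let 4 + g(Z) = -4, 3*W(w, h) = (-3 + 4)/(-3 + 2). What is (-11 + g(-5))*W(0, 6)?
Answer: 19/3 ≈ 6.3333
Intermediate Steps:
W(w, h) = -⅓ (W(w, h) = ((-3 + 4)/(-3 + 2))/3 = (1/(-1))/3 = (1*(-1))/3 = (⅓)*(-1) = -⅓)
g(Z) = -8 (g(Z) = -4 - 4 = -8)
(-11 + g(-5))*W(0, 6) = (-11 - 8)*(-⅓) = -19*(-⅓) = 19/3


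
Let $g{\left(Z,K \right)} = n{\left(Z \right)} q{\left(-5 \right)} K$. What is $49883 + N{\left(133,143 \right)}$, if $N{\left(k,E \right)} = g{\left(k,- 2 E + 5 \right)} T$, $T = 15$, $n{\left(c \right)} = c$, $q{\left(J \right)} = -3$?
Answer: $1731668$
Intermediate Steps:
$g{\left(Z,K \right)} = - 3 K Z$ ($g{\left(Z,K \right)} = Z \left(-3\right) K = - 3 Z K = - 3 K Z$)
$N{\left(k,E \right)} = - 45 k \left(5 - 2 E\right)$ ($N{\left(k,E \right)} = - 3 \left(- 2 E + 5\right) k 15 = - 3 \left(5 - 2 E\right) k 15 = - 3 k \left(5 - 2 E\right) 15 = - 45 k \left(5 - 2 E\right)$)
$49883 + N{\left(133,143 \right)} = 49883 + 45 \cdot 133 \left(-5 + 2 \cdot 143\right) = 49883 + 45 \cdot 133 \left(-5 + 286\right) = 49883 + 45 \cdot 133 \cdot 281 = 49883 + 1681785 = 1731668$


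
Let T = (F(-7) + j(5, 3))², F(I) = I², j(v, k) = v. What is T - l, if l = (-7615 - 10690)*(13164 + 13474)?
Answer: 487611506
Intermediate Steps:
l = -487608590 (l = -18305*26638 = -487608590)
T = 2916 (T = ((-7)² + 5)² = (49 + 5)² = 54² = 2916)
T - l = 2916 - 1*(-487608590) = 2916 + 487608590 = 487611506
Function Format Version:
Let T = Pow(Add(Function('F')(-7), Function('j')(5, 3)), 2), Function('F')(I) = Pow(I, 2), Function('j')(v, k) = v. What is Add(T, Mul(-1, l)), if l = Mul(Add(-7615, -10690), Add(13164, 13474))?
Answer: 487611506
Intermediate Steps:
l = -487608590 (l = Mul(-18305, 26638) = -487608590)
T = 2916 (T = Pow(Add(Pow(-7, 2), 5), 2) = Pow(Add(49, 5), 2) = Pow(54, 2) = 2916)
Add(T, Mul(-1, l)) = Add(2916, Mul(-1, -487608590)) = Add(2916, 487608590) = 487611506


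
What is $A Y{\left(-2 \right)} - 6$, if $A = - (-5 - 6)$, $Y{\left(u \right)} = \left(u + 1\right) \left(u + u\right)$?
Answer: $38$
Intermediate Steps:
$Y{\left(u \right)} = 2 u \left(1 + u\right)$ ($Y{\left(u \right)} = \left(1 + u\right) 2 u = 2 u \left(1 + u\right)$)
$A = 11$ ($A = \left(-1\right) \left(-11\right) = 11$)
$A Y{\left(-2 \right)} - 6 = 11 \cdot 2 \left(-2\right) \left(1 - 2\right) - 6 = 11 \cdot 2 \left(-2\right) \left(-1\right) - 6 = 11 \cdot 4 - 6 = 44 - 6 = 38$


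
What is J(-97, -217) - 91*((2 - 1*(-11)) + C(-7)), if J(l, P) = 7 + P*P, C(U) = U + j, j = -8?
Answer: 47278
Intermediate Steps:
C(U) = -8 + U (C(U) = U - 8 = -8 + U)
J(l, P) = 7 + P²
J(-97, -217) - 91*((2 - 1*(-11)) + C(-7)) = (7 + (-217)²) - 91*((2 - 1*(-11)) + (-8 - 7)) = (7 + 47089) - 91*((2 + 11) - 15) = 47096 - 91*(13 - 15) = 47096 - 91*(-2) = 47096 - 1*(-182) = 47096 + 182 = 47278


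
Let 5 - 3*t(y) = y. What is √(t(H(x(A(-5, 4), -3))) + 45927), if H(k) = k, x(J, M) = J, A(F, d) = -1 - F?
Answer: √413346/3 ≈ 214.31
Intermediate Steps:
t(y) = 5/3 - y/3
√(t(H(x(A(-5, 4), -3))) + 45927) = √((5/3 - (-1 - 1*(-5))/3) + 45927) = √((5/3 - (-1 + 5)/3) + 45927) = √((5/3 - ⅓*4) + 45927) = √((5/3 - 4/3) + 45927) = √(⅓ + 45927) = √(137782/3) = √413346/3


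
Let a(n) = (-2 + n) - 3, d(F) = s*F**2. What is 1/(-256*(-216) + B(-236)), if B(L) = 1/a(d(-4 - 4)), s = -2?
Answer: 133/7354367 ≈ 1.8084e-5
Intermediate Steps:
d(F) = -2*F**2
a(n) = -5 + n
B(L) = -1/133 (B(L) = 1/(-5 - 2*(-4 - 4)**2) = 1/(-5 - 2*(-8)**2) = 1/(-5 - 2*64) = 1/(-5 - 128) = 1/(-133) = -1/133)
1/(-256*(-216) + B(-236)) = 1/(-256*(-216) - 1/133) = 1/(55296 - 1/133) = 1/(7354367/133) = 133/7354367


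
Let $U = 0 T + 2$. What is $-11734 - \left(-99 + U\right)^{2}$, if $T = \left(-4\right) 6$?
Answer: $-21143$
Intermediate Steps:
$T = -24$
$U = 2$ ($U = 0 \left(-24\right) + 2 = 0 + 2 = 2$)
$-11734 - \left(-99 + U\right)^{2} = -11734 - \left(-99 + 2\right)^{2} = -11734 - \left(-97\right)^{2} = -11734 - 9409 = -21143$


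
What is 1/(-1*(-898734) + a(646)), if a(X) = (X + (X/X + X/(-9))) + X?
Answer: 9/8099597 ≈ 1.1112e-6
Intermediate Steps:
a(X) = 1 + 17*X/9 (a(X) = (X + (1 + X*(-⅑))) + X = (X + (1 - X/9)) + X = (1 + 8*X/9) + X = 1 + 17*X/9)
1/(-1*(-898734) + a(646)) = 1/(-1*(-898734) + (1 + (17/9)*646)) = 1/(898734 + (1 + 10982/9)) = 1/(898734 + 10991/9) = 1/(8099597/9) = 9/8099597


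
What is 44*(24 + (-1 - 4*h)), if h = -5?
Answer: 1892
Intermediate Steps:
44*(24 + (-1 - 4*h)) = 44*(24 + (-1 - 4*(-5))) = 44*(24 + (-1 + 20)) = 44*(24 + 19) = 44*43 = 1892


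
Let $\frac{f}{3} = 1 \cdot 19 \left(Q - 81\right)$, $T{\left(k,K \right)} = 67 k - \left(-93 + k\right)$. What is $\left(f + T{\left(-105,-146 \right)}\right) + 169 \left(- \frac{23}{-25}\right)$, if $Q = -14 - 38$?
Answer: $- \frac{356563}{25} \approx -14263.0$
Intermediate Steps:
$T{\left(k,K \right)} = 93 + 66 k$
$Q = -52$
$f = -7581$ ($f = 3 \cdot 1 \cdot 19 \left(-52 - 81\right) = 3 \cdot 19 \left(-133\right) = 3 \left(-2527\right) = -7581$)
$\left(f + T{\left(-105,-146 \right)}\right) + 169 \left(- \frac{23}{-25}\right) = \left(-7581 + \left(93 + 66 \left(-105\right)\right)\right) + 169 \left(- \frac{23}{-25}\right) = \left(-7581 + \left(93 - 6930\right)\right) + 169 \left(\left(-23\right) \left(- \frac{1}{25}\right)\right) = \left(-7581 - 6837\right) + 169 \cdot \frac{23}{25} = -14418 + \frac{3887}{25} = - \frac{356563}{25}$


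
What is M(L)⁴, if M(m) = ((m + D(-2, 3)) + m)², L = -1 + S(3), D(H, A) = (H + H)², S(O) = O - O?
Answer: 1475789056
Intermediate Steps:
S(O) = 0
D(H, A) = 4*H² (D(H, A) = (2*H)² = 4*H²)
L = -1 (L = -1 + 0 = -1)
M(m) = (16 + 2*m)² (M(m) = ((m + 4*(-2)²) + m)² = ((m + 4*4) + m)² = ((m + 16) + m)² = ((16 + m) + m)² = (16 + 2*m)²)
M(L)⁴ = (4*(8 - 1)²)⁴ = (4*7²)⁴ = (4*49)⁴ = 196⁴ = 1475789056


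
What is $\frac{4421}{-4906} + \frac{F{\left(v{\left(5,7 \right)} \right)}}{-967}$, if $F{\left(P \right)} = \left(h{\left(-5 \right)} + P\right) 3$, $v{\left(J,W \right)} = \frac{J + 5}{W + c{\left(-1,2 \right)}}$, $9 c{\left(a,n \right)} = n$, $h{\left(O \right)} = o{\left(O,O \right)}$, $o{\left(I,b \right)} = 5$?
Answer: $- \frac{56797985}{61673326} \approx -0.92095$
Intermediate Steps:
$h{\left(O \right)} = 5$
$c{\left(a,n \right)} = \frac{n}{9}$
$v{\left(J,W \right)} = \frac{5 + J}{\frac{2}{9} + W}$ ($v{\left(J,W \right)} = \frac{J + 5}{W + \frac{1}{9} \cdot 2} = \frac{5 + J}{W + \frac{2}{9}} = \frac{5 + J}{\frac{2}{9} + W}$)
$F{\left(P \right)} = 15 + 3 P$ ($F{\left(P \right)} = \left(5 + P\right) 3 = 15 + 3 P$)
$\frac{4421}{-4906} + \frac{F{\left(v{\left(5,7 \right)} \right)}}{-967} = \frac{4421}{-4906} + \frac{15 + 3 \frac{9 \left(5 + 5\right)}{2 + 9 \cdot 7}}{-967} = 4421 \left(- \frac{1}{4906}\right) + \left(15 + 3 \cdot 9 \frac{1}{2 + 63} \cdot 10\right) \left(- \frac{1}{967}\right) = - \frac{4421}{4906} + \left(15 + 3 \cdot 9 \cdot \frac{1}{65} \cdot 10\right) \left(- \frac{1}{967}\right) = - \frac{4421}{4906} + \left(15 + 3 \cdot \frac{18}{13}\right) \left(- \frac{1}{967}\right) = - \frac{4421}{4906} + \left(15 + \frac{54}{13}\right) \left(- \frac{1}{967}\right) = - \frac{4421}{4906} + \frac{249}{13} \left(- \frac{1}{967}\right) = - \frac{4421}{4906} - \frac{249}{12571} = - \frac{56797985}{61673326}$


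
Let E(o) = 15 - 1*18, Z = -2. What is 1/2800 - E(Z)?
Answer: 8401/2800 ≈ 3.0004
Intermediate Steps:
E(o) = -3 (E(o) = 15 - 18 = -3)
1/2800 - E(Z) = 1/2800 - 1*(-3) = 1/2800 + 3 = 8401/2800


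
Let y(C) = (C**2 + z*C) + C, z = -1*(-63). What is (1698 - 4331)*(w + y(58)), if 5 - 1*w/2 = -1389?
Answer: -25971912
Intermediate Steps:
w = 2788 (w = 10 - 2*(-1389) = 10 + 2778 = 2788)
z = 63
y(C) = C**2 + 64*C (y(C) = (C**2 + 63*C) + C = C**2 + 64*C)
(1698 - 4331)*(w + y(58)) = (1698 - 4331)*(2788 + 58*(64 + 58)) = -2633*(2788 + 58*122) = -2633*(2788 + 7076) = -2633*9864 = -25971912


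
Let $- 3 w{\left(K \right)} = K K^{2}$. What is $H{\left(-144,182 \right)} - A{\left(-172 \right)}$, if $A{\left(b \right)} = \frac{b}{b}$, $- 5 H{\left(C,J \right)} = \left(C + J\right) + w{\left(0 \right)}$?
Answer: $- \frac{43}{5} \approx -8.6$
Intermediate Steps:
$w{\left(K \right)} = - \frac{K^{3}}{3}$ ($w{\left(K \right)} = - \frac{K K^{2}}{3} = - \frac{K^{3}}{3}$)
$H{\left(C,J \right)} = - \frac{C}{5} - \frac{J}{5}$ ($H{\left(C,J \right)} = - \frac{\left(C + J\right) - \frac{0^{3}}{3}}{5} = - \frac{\left(C + J\right) - 0}{5} = - \frac{\left(C + J\right) + 0}{5} = - \frac{C + J}{5} = - \frac{C}{5} - \frac{J}{5}$)
$A{\left(b \right)} = 1$
$H{\left(-144,182 \right)} - A{\left(-172 \right)} = \left(\left(- \frac{1}{5}\right) \left(-144\right) - \frac{182}{5}\right) - 1 = \left(\frac{144}{5} - \frac{182}{5}\right) - 1 = - \frac{38}{5} - 1 = - \frac{43}{5}$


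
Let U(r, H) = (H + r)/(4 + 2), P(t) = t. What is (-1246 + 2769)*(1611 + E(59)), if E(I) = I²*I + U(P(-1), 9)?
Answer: 945743402/3 ≈ 3.1525e+8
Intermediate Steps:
U(r, H) = H/6 + r/6 (U(r, H) = (H + r)/6 = (H + r)*(⅙) = H/6 + r/6)
E(I) = 4/3 + I³ (E(I) = I²*I + ((⅙)*9 + (⅙)*(-1)) = I³ + (3/2 - ⅙) = I³ + 4/3 = 4/3 + I³)
(-1246 + 2769)*(1611 + E(59)) = (-1246 + 2769)*(1611 + (4/3 + 59³)) = 1523*(1611 + (4/3 + 205379)) = 1523*(1611 + 616141/3) = 1523*(620974/3) = 945743402/3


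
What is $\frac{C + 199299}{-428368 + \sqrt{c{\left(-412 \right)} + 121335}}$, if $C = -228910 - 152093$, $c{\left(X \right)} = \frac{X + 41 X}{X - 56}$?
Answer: $\frac{3035610983808}{7156461860029} + \frac{181704 \sqrt{184606773}}{7156461860029} \approx 0.42452$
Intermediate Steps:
$c{\left(X \right)} = \frac{42 X}{-56 + X}$
$C = -381003$ ($C = -228910 - 152093 = -381003$)
$\frac{C + 199299}{-428368 + \sqrt{c{\left(-412 \right)} + 121335}} = \frac{-381003 + 199299}{-428368 + \sqrt{42 \left(-412\right) \frac{1}{-56 - 412} + 121335}} = - \frac{181704}{-428368 + \sqrt{42 \left(-412\right) \frac{1}{-468} + 121335}} = - \frac{181704}{-428368 + \sqrt{42 \left(-412\right) \left(- \frac{1}{468}\right) + 121335}} = - \frac{181704}{-428368 + \sqrt{\frac{1442}{39} + 121335}} = - \frac{181704}{-428368 + \sqrt{\frac{4733507}{39}}} = - \frac{181704}{-428368 + \frac{\sqrt{184606773}}{39}}$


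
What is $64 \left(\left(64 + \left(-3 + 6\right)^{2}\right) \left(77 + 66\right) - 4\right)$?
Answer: $667840$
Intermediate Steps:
$64 \left(\left(64 + \left(-3 + 6\right)^{2}\right) \left(77 + 66\right) - 4\right) = 64 \left(\left(64 + 3^{2}\right) 143 - 4\right) = 64 \left(\left(64 + 9\right) 143 - 4\right) = 64 \left(73 \cdot 143 - 4\right) = 64 \left(10439 - 4\right) = 64 \cdot 10435 = 667840$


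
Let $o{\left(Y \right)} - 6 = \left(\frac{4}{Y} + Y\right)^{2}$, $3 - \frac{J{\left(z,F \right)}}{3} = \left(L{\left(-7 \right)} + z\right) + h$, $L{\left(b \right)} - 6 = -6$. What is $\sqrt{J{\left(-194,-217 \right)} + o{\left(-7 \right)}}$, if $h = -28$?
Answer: $\frac{\sqrt{36178}}{7} \approx 27.172$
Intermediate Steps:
$L{\left(b \right)} = 0$ ($L{\left(b \right)} = 6 - 6 = 0$)
$J{\left(z,F \right)} = 93 - 3 z$ ($J{\left(z,F \right)} = 9 - 3 \left(\left(0 + z\right) - 28\right) = 9 - 3 \left(z - 28\right) = 9 - 3 \left(-28 + z\right) = 9 - \left(-84 + 3 z\right) = 93 - 3 z$)
$o{\left(Y \right)} = 6 + \left(Y + \frac{4}{Y}\right)^{2}$ ($o{\left(Y \right)} = 6 + \left(\frac{4}{Y} + Y\right)^{2} = 6 + \left(Y + \frac{4}{Y}\right)^{2}$)
$\sqrt{J{\left(-194,-217 \right)} + o{\left(-7 \right)}} = \sqrt{\left(93 - -582\right) + \left(14 + \left(-7\right)^{2} + \frac{16}{49}\right)} = \sqrt{\left(93 + 582\right) + \left(14 + 49 + 16 \cdot \frac{1}{49}\right)} = \sqrt{675 + \left(14 + 49 + \frac{16}{49}\right)} = \sqrt{675 + \frac{3103}{49}} = \sqrt{\frac{36178}{49}} = \frac{\sqrt{36178}}{7}$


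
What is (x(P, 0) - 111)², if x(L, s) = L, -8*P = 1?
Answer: 790321/64 ≈ 12349.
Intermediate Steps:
P = -⅛ (P = -⅛*1 = -⅛ ≈ -0.12500)
(x(P, 0) - 111)² = (-⅛ - 111)² = (-889/8)² = 790321/64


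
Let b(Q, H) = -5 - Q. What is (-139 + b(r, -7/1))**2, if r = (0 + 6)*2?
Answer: 24336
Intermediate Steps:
r = 12 (r = 6*2 = 12)
(-139 + b(r, -7/1))**2 = (-139 + (-5 - 1*12))**2 = (-139 + (-5 - 12))**2 = (-139 - 17)**2 = (-156)**2 = 24336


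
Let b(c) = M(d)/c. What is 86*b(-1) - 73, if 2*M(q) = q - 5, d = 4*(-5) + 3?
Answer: 873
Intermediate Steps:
d = -17 (d = -20 + 3 = -17)
M(q) = -5/2 + q/2 (M(q) = (q - 5)/2 = (-5 + q)/2 = -5/2 + q/2)
b(c) = -11/c (b(c) = (-5/2 + (½)*(-17))/c = (-5/2 - 17/2)/c = -11/c)
86*b(-1) - 73 = 86*(-11/(-1)) - 73 = 86*(-11*(-1)) - 73 = 86*11 - 73 = 946 - 73 = 873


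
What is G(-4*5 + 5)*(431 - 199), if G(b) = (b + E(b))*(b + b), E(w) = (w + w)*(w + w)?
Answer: -6159600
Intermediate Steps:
E(w) = 4*w² (E(w) = (2*w)*(2*w) = 4*w²)
G(b) = 2*b*(b + 4*b²) (G(b) = (b + 4*b²)*(b + b) = (b + 4*b²)*(2*b) = 2*b*(b + 4*b²))
G(-4*5 + 5)*(431 - 199) = ((-4*5 + 5)²*(2 + 8*(-4*5 + 5)))*(431 - 199) = ((-20 + 5)²*(2 + 8*(-20 + 5)))*232 = ((-15)²*(2 + 8*(-15)))*232 = (225*(2 - 120))*232 = (225*(-118))*232 = -26550*232 = -6159600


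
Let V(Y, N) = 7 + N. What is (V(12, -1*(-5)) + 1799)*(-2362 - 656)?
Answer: -5465598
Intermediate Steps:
(V(12, -1*(-5)) + 1799)*(-2362 - 656) = ((7 - 1*(-5)) + 1799)*(-2362 - 656) = ((7 + 5) + 1799)*(-3018) = (12 + 1799)*(-3018) = 1811*(-3018) = -5465598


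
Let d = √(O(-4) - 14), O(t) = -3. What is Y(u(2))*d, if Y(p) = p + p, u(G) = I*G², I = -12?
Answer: -96*I*√17 ≈ -395.82*I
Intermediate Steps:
u(G) = -12*G²
d = I*√17 (d = √(-3 - 14) = √(-17) = I*√17 ≈ 4.1231*I)
Y(p) = 2*p
Y(u(2))*d = (2*(-12*2²))*(I*√17) = (2*(-12*4))*(I*√17) = (2*(-48))*(I*√17) = -96*I*√17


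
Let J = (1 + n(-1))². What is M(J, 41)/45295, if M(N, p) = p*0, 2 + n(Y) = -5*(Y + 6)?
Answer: 0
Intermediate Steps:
n(Y) = -32 - 5*Y (n(Y) = -2 - 5*(Y + 6) = -2 - 5*(6 + Y) = -2 + (-30 - 5*Y) = -32 - 5*Y)
J = 676 (J = (1 + (-32 - 5*(-1)))² = (1 + (-32 + 5))² = (1 - 27)² = (-26)² = 676)
M(N, p) = 0
M(J, 41)/45295 = 0/45295 = 0*(1/45295) = 0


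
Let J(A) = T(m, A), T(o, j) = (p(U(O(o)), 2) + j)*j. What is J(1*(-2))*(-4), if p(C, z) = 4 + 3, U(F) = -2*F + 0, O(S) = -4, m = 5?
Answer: 40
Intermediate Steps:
U(F) = -2*F
p(C, z) = 7
T(o, j) = j*(7 + j) (T(o, j) = (7 + j)*j = j*(7 + j))
J(A) = A*(7 + A)
J(1*(-2))*(-4) = ((1*(-2))*(7 + 1*(-2)))*(-4) = -2*(7 - 2)*(-4) = -2*5*(-4) = -10*(-4) = 40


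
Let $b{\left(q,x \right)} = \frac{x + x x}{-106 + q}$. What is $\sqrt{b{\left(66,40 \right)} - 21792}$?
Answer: $i \sqrt{21833} \approx 147.76 i$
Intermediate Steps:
$b{\left(q,x \right)} = \frac{x + x^{2}}{-106 + q}$
$\sqrt{b{\left(66,40 \right)} - 21792} = \sqrt{\frac{40 \left(1 + 40\right)}{-106 + 66} - 21792} = \sqrt{40 \frac{1}{-40} \cdot 41 - 21792} = \sqrt{40 \left(- \frac{1}{40}\right) 41 - 21792} = \sqrt{-41 - 21792} = \sqrt{-21833} = i \sqrt{21833}$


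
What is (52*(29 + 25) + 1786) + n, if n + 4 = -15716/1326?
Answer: 3035312/663 ≈ 4578.1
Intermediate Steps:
n = -10510/663 (n = -4 - 15716/1326 = -4 - 15716*1/1326 = -4 - 7858/663 = -10510/663 ≈ -15.852)
(52*(29 + 25) + 1786) + n = (52*(29 + 25) + 1786) - 10510/663 = (52*54 + 1786) - 10510/663 = (2808 + 1786) - 10510/663 = 4594 - 10510/663 = 3035312/663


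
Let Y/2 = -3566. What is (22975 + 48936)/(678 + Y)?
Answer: -10273/922 ≈ -11.142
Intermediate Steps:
Y = -7132 (Y = 2*(-3566) = -7132)
(22975 + 48936)/(678 + Y) = (22975 + 48936)/(678 - 7132) = 71911/(-6454) = 71911*(-1/6454) = -10273/922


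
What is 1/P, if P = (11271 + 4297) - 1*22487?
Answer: -1/6919 ≈ -0.00014453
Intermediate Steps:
P = -6919 (P = 15568 - 22487 = -6919)
1/P = 1/(-6919) = -1/6919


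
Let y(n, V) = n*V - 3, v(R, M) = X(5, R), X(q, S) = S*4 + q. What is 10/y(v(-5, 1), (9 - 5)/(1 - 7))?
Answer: 10/7 ≈ 1.4286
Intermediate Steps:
X(q, S) = q + 4*S (X(q, S) = 4*S + q = q + 4*S)
v(R, M) = 5 + 4*R
y(n, V) = -3 + V*n (y(n, V) = V*n - 3 = -3 + V*n)
10/y(v(-5, 1), (9 - 5)/(1 - 7)) = 10/(-3 + ((9 - 5)/(1 - 7))*(5 + 4*(-5))) = 10/(-3 + (4/(-6))*(5 - 20)) = 10/(-3 + (4*(-1/6))*(-15)) = 10/(-3 - 2/3*(-15)) = 10/(-3 + 10) = 10/7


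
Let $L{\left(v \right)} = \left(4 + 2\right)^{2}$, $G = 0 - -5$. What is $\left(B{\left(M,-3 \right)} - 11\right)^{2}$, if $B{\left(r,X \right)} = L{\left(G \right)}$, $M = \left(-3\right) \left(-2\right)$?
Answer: $625$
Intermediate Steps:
$M = 6$
$G = 5$ ($G = 0 + 5 = 5$)
$L{\left(v \right)} = 36$ ($L{\left(v \right)} = 6^{2} = 36$)
$B{\left(r,X \right)} = 36$
$\left(B{\left(M,-3 \right)} - 11\right)^{2} = \left(36 - 11\right)^{2} = 25^{2} = 625$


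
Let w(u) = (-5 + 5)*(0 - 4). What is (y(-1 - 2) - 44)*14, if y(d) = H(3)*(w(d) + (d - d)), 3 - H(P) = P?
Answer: -616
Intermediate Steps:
H(P) = 3 - P
w(u) = 0 (w(u) = 0*(-4) = 0)
y(d) = 0 (y(d) = (3 - 1*3)*(0 + (d - d)) = (3 - 3)*(0 + 0) = 0*0 = 0)
(y(-1 - 2) - 44)*14 = (0 - 44)*14 = -44*14 = -616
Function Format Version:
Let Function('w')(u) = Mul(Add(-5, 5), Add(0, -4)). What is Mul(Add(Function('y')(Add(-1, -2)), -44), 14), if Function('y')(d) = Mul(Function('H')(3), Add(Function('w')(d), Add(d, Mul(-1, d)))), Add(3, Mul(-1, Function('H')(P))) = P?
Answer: -616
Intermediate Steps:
Function('H')(P) = Add(3, Mul(-1, P))
Function('w')(u) = 0 (Function('w')(u) = Mul(0, -4) = 0)
Function('y')(d) = 0 (Function('y')(d) = Mul(Add(3, Mul(-1, 3)), Add(0, Add(d, Mul(-1, d)))) = Mul(Add(3, -3), Add(0, 0)) = Mul(0, 0) = 0)
Mul(Add(Function('y')(Add(-1, -2)), -44), 14) = Mul(Add(0, -44), 14) = Mul(-44, 14) = -616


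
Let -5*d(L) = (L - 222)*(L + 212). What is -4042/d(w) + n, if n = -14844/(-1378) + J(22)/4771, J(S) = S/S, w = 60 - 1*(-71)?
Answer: 6147044017/607124063 ≈ 10.125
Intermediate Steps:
w = 131 (w = 60 + 71 = 131)
d(L) = -(-222 + L)*(212 + L)/5 (d(L) = -(L - 222)*(L + 212)/5 = -(-222 + L)*(212 + L)/5)
J(S) = 1
n = 2723927/252863 (n = -14844/(-1378) + 1/4771 = -14844*(-1/1378) + 1*(1/4771) = 7422/689 + 1/4771 = 2723927/252863 ≈ 10.772)
-4042/d(w) + n = -4042/(47064/5 + 2*131 - ⅕*131²) + 2723927/252863 = -4042/(47064/5 + 262 - ⅕*17161) + 2723927/252863 = -4042/(47064/5 + 262 - 17161/5) + 2723927/252863 = -4042/31213/5 + 2723927/252863 = -4042*5/31213 + 2723927/252863 = -20210/31213 + 2723927/252863 = 6147044017/607124063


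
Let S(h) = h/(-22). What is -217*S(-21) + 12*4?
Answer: -3501/22 ≈ -159.14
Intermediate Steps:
S(h) = -h/22 (S(h) = h*(-1/22) = -h/22)
-217*S(-21) + 12*4 = -(-217)*(-21)/22 + 12*4 = -217*21/22 + 48 = -4557/22 + 48 = -3501/22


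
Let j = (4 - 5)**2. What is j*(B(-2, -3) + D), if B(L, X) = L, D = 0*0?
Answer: -2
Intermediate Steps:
j = 1 (j = (-1)**2 = 1)
D = 0
j*(B(-2, -3) + D) = 1*(-2 + 0) = 1*(-2) = -2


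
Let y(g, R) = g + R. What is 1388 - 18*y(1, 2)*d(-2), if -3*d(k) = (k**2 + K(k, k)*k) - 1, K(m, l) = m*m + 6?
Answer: 1082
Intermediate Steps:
y(g, R) = R + g
K(m, l) = 6 + m**2 (K(m, l) = m**2 + 6 = 6 + m**2)
d(k) = 1/3 - k**2/3 - k*(6 + k**2)/3 (d(k) = -((k**2 + (6 + k**2)*k) - 1)/3 = -((k**2 + k*(6 + k**2)) - 1)/3 = -(-1 + k**2 + k*(6 + k**2))/3 = 1/3 - k**2/3 - k*(6 + k**2)/3)
1388 - 18*y(1, 2)*d(-2) = 1388 - 18*(2 + 1)*(1/3 - 1/3*(-2)**2 - 1/3*(-2)*(6 + (-2)**2)) = 1388 - 18*3*(1/3 - 1/3*4 - 1/3*(-2)*(6 + 4)) = 1388 - 54*(1/3 - 4/3 - 1/3*(-2)*10) = 1388 - 54*(1/3 - 4/3 + 20/3) = 1388 - 54*17/3 = 1388 - 1*306 = 1388 - 306 = 1082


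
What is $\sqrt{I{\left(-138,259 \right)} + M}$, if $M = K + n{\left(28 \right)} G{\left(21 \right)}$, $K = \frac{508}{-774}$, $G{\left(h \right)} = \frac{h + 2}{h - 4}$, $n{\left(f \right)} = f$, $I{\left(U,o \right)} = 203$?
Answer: $\frac{\sqrt{1155306757}}{2193} \approx 15.499$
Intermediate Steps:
$G{\left(h \right)} = \frac{2 + h}{-4 + h}$
$K = - \frac{254}{387}$ ($K = 508 \left(- \frac{1}{774}\right) = - \frac{254}{387} \approx -0.65633$)
$M = \frac{244910}{6579}$ ($M = - \frac{254}{387} + 28 \frac{2 + 21}{-4 + 21} = - \frac{254}{387} + 28 \cdot \frac{1}{17} \cdot 23 = - \frac{254}{387} + 28 \cdot \frac{23}{17} = - \frac{254}{387} + \frac{644}{17} = \frac{244910}{6579} \approx 37.226$)
$\sqrt{I{\left(-138,259 \right)} + M} = \sqrt{203 + \frac{244910}{6579}} = \sqrt{\frac{1580447}{6579}} = \frac{\sqrt{1155306757}}{2193}$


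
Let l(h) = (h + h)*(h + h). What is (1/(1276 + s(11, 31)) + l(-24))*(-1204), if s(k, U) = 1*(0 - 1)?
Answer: -3536871604/1275 ≈ -2.7740e+6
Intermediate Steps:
s(k, U) = -1 (s(k, U) = 1*(-1) = -1)
l(h) = 4*h² (l(h) = (2*h)*(2*h) = 4*h²)
(1/(1276 + s(11, 31)) + l(-24))*(-1204) = (1/(1276 - 1) + 4*(-24)²)*(-1204) = (1/1275 + 4*576)*(-1204) = (1/1275 + 2304)*(-1204) = (2937601/1275)*(-1204) = -3536871604/1275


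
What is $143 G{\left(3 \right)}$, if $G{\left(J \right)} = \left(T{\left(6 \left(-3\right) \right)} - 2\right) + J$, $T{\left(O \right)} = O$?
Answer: $-2431$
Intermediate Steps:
$G{\left(J \right)} = -20 + J$ ($G{\left(J \right)} = \left(6 \left(-3\right) - 2\right) + J = \left(-18 - 2\right) + J = -20 + J$)
$143 G{\left(3 \right)} = 143 \left(-20 + 3\right) = 143 \left(-17\right) = -2431$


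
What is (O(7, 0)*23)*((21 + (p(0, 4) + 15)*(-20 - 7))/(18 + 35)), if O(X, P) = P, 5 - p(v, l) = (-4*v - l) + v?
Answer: 0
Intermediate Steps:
p(v, l) = 5 + l + 3*v (p(v, l) = 5 - ((-4*v - l) + v) = 5 - ((-l - 4*v) + v) = 5 - (-l - 3*v) = 5 + (l + 3*v) = 5 + l + 3*v)
(O(7, 0)*23)*((21 + (p(0, 4) + 15)*(-20 - 7))/(18 + 35)) = (0*23)*((21 + ((5 + 4 + 3*0) + 15)*(-20 - 7))/(18 + 35)) = 0*((21 + ((5 + 4 + 0) + 15)*(-27))/53) = 0*((21 + (9 + 15)*(-27))*(1/53)) = 0*((21 + 24*(-27))*(1/53)) = 0*((21 - 648)*(1/53)) = 0*(-627*1/53) = 0*(-627/53) = 0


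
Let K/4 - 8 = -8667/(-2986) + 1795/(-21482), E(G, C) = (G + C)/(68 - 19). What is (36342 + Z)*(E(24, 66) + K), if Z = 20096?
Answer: 2000648850406140/785779337 ≈ 2.5461e+6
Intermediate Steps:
E(G, C) = C/49 + G/49 (E(G, C) = (C + G)/49 = (C + G)*(1/49) = C/49 + G/49)
K = 693986640/16036313 (K = 32 + 4*(-8667/(-2986) + 1795/(-21482)) = 32 + 4*(-8667*(-1/2986) + 1795*(-1/21482)) = 32 + 4*(8667/2986 - 1795/21482) = 32 + 4*(45206156/16036313) = 32 + 180824624/16036313 = 693986640/16036313 ≈ 43.276)
(36342 + Z)*(E(24, 66) + K) = (36342 + 20096)*(((1/49)*66 + (1/49)*24) + 693986640/16036313) = 56438*((66/49 + 24/49) + 693986640/16036313) = 56438*(90/49 + 693986640/16036313) = 56438*(35448613530/785779337) = 2000648850406140/785779337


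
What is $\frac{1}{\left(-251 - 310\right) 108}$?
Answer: $- \frac{1}{60588} \approx -1.6505 \cdot 10^{-5}$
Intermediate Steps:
$\frac{1}{\left(-251 - 310\right) 108} = \frac{1}{\left(-561\right) 108} = \frac{1}{-60588} = - \frac{1}{60588}$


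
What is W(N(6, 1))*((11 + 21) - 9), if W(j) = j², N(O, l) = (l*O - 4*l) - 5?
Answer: 207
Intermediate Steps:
N(O, l) = -5 - 4*l + O*l (N(O, l) = (O*l - 4*l) - 5 = (-4*l + O*l) - 5 = -5 - 4*l + O*l)
W(N(6, 1))*((11 + 21) - 9) = (-5 - 4*1 + 6*1)²*((11 + 21) - 9) = (-5 - 4 + 6)²*(32 - 9) = (-3)²*23 = 9*23 = 207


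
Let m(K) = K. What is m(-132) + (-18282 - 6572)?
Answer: -24986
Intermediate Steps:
m(-132) + (-18282 - 6572) = -132 + (-18282 - 6572) = -132 - 24854 = -24986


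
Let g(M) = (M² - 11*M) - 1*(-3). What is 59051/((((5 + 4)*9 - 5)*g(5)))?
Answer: -59051/2052 ≈ -28.777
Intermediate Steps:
g(M) = 3 + M² - 11*M (g(M) = (M² - 11*M) + 3 = 3 + M² - 11*M)
59051/((((5 + 4)*9 - 5)*g(5))) = 59051/((((5 + 4)*9 - 5)*(3 + 5² - 11*5))) = 59051/(((9*9 - 5)*(3 + 25 - 55))) = 59051/(((81 - 5)*(-27))) = 59051/((76*(-27))) = 59051/(-2052) = 59051*(-1/2052) = -59051/2052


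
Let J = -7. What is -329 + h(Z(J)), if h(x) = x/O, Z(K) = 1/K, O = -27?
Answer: -62180/189 ≈ -328.99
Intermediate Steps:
h(x) = -x/27 (h(x) = x/(-27) = x*(-1/27) = -x/27)
-329 + h(Z(J)) = -329 - 1/27/(-7) = -329 - 1/27*(-1/7) = -329 + 1/189 = -62180/189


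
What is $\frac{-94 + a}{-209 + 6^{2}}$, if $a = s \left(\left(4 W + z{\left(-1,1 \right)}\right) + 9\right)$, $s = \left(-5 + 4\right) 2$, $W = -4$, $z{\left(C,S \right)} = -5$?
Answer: $\frac{70}{173} \approx 0.40462$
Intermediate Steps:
$s = -2$ ($s = \left(-1\right) 2 = -2$)
$a = 24$ ($a = - 2 \left(\left(4 \left(-4\right) - 5\right) + 9\right) = - 2 \left(\left(-16 - 5\right) + 9\right) = - 2 \left(-21 + 9\right) = \left(-2\right) \left(-12\right) = 24$)
$\frac{-94 + a}{-209 + 6^{2}} = \frac{-94 + 24}{-209 + 6^{2}} = - \frac{70}{-209 + 36} = - \frac{70}{-173} = \left(-70\right) \left(- \frac{1}{173}\right) = \frac{70}{173}$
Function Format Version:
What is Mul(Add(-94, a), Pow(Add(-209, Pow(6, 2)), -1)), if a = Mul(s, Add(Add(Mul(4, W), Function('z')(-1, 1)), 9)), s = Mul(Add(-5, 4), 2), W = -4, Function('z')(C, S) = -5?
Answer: Rational(70, 173) ≈ 0.40462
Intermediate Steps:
s = -2 (s = Mul(-1, 2) = -2)
a = 24 (a = Mul(-2, Add(Add(Mul(4, -4), -5), 9)) = Mul(-2, Add(Add(-16, -5), 9)) = Mul(-2, Add(-21, 9)) = Mul(-2, -12) = 24)
Mul(Add(-94, a), Pow(Add(-209, Pow(6, 2)), -1)) = Mul(Add(-94, 24), Pow(Add(-209, Pow(6, 2)), -1)) = Mul(-70, Pow(Add(-209, 36), -1)) = Mul(-70, Pow(-173, -1)) = Mul(-70, Rational(-1, 173)) = Rational(70, 173)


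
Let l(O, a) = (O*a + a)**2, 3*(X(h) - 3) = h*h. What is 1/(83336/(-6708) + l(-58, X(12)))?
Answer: 1677/14171717539 ≈ 1.1833e-7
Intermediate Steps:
X(h) = 3 + h**2/3 (X(h) = 3 + (h*h)/3 = 3 + h**2/3)
l(O, a) = (a + O*a)**2
1/(83336/(-6708) + l(-58, X(12))) = 1/(83336/(-6708) + (3 + (1/3)*12**2)**2*(1 - 58)**2) = 1/(83336*(-1/6708) + (3 + (1/3)*144)**2*(-57)**2) = 1/(-20834/1677 + (3 + 48)**2*3249) = 1/(-20834/1677 + 51**2*3249) = 1/(-20834/1677 + 2601*3249) = 1/(-20834/1677 + 8450649) = 1/(14171717539/1677) = 1677/14171717539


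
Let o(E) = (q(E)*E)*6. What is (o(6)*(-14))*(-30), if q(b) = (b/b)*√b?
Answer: 15120*√6 ≈ 37036.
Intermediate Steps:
q(b) = √b (q(b) = 1*√b = √b)
o(E) = 6*E^(3/2) (o(E) = (√E*E)*6 = E^(3/2)*6 = 6*E^(3/2))
(o(6)*(-14))*(-30) = ((6*6^(3/2))*(-14))*(-30) = ((6*(6*√6))*(-14))*(-30) = ((36*√6)*(-14))*(-30) = -504*√6*(-30) = 15120*√6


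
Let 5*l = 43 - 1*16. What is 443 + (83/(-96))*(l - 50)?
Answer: 231149/480 ≈ 481.56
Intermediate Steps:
l = 27/5 (l = (43 - 1*16)/5 = (43 - 16)/5 = (⅕)*27 = 27/5 ≈ 5.4000)
443 + (83/(-96))*(l - 50) = 443 + (83/(-96))*(27/5 - 50) = 443 + (83*(-1/96))*(-223/5) = 443 - 83/96*(-223/5) = 443 + 18509/480 = 231149/480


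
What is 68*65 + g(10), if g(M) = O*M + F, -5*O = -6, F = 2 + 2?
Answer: 4436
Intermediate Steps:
F = 4
O = 6/5 (O = -⅕*(-6) = 6/5 ≈ 1.2000)
g(M) = 4 + 6*M/5 (g(M) = 6*M/5 + 4 = 4 + 6*M/5)
68*65 + g(10) = 68*65 + (4 + (6/5)*10) = 4420 + (4 + 12) = 4420 + 16 = 4436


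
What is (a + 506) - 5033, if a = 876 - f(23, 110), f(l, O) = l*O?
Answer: -6181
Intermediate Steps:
f(l, O) = O*l
a = -1654 (a = 876 - 110*23 = 876 - 1*2530 = 876 - 2530 = -1654)
(a + 506) - 5033 = (-1654 + 506) - 5033 = -1148 - 5033 = -6181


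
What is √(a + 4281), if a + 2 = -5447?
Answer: 4*I*√73 ≈ 34.176*I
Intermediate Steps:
a = -5449 (a = -2 - 5447 = -5449)
√(a + 4281) = √(-5449 + 4281) = √(-1168) = 4*I*√73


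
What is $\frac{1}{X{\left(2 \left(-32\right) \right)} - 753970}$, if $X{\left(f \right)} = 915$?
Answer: $- \frac{1}{753055} \approx -1.3279 \cdot 10^{-6}$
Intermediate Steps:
$\frac{1}{X{\left(2 \left(-32\right) \right)} - 753970} = \frac{1}{915 - 753970} = \frac{1}{-753055} = - \frac{1}{753055}$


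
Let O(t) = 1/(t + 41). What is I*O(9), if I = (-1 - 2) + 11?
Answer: 4/25 ≈ 0.16000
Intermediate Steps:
O(t) = 1/(41 + t)
I = 8 (I = -3 + 11 = 8)
I*O(9) = 8/(41 + 9) = 8/50 = 8*(1/50) = 4/25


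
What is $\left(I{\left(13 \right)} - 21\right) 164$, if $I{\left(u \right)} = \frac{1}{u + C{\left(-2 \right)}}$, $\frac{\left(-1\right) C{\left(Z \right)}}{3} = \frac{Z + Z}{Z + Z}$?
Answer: $- \frac{17138}{5} \approx -3427.6$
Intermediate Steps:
$C{\left(Z \right)} = -3$ ($C{\left(Z \right)} = - 3 \frac{Z + Z}{Z + Z} = - 3 \frac{2 Z}{2 Z} = - 3 \cdot 2 Z \frac{1}{2 Z} = \left(-3\right) 1 = -3$)
$I{\left(u \right)} = \frac{1}{-3 + u}$ ($I{\left(u \right)} = \frac{1}{u - 3} = \frac{1}{-3 + u}$)
$\left(I{\left(13 \right)} - 21\right) 164 = \left(\frac{1}{-3 + 13} - 21\right) 164 = \left(\frac{1}{10} - 21\right) 164 = \left(- \frac{209}{10}\right) 164 = - \frac{17138}{5}$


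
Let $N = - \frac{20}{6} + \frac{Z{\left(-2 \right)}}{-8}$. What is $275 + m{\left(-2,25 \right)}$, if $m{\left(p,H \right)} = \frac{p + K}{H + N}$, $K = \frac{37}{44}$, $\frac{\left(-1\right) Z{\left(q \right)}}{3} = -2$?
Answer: $\frac{759122}{2761} \approx 274.94$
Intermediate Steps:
$Z{\left(q \right)} = 6$ ($Z{\left(q \right)} = \left(-3\right) \left(-2\right) = 6$)
$K = \frac{37}{44}$ ($K = 37 \cdot \frac{1}{44} = \frac{37}{44} \approx 0.84091$)
$N = - \frac{49}{12}$ ($N = - \frac{20}{6} + \frac{6}{-8} = \left(-20\right) \frac{1}{6} + 6 \left(- \frac{1}{8}\right) = - \frac{10}{3} - \frac{3}{4} = - \frac{49}{12} \approx -4.0833$)
$m{\left(p,H \right)} = \frac{\frac{37}{44} + p}{- \frac{49}{12} + H}$ ($m{\left(p,H \right)} = \frac{p + \frac{37}{44}}{H - \frac{49}{12}} = \frac{\frac{37}{44} + p}{- \frac{49}{12} + H}$)
$275 + m{\left(-2,25 \right)} = 275 + \frac{3 \left(37 + 44 \left(-2\right)\right)}{11 \left(-49 + 12 \cdot 25\right)} = 275 + \frac{3 \left(37 - 88\right)}{11 \left(-49 + 300\right)} = 275 + \frac{3}{11} \cdot \frac{1}{251} \left(-51\right) = 275 - \frac{153}{2761} = \frac{759122}{2761}$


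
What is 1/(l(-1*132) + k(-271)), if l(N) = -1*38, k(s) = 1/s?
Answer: -271/10299 ≈ -0.026313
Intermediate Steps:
l(N) = -38
1/(l(-1*132) + k(-271)) = 1/(-38 + 1/(-271)) = 1/(-38 - 1/271) = 1/(-10299/271) = -271/10299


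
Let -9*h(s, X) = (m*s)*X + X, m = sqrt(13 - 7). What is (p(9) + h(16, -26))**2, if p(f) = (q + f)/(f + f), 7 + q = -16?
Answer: 1038697/81 + 15808*sqrt(6)/81 ≈ 13301.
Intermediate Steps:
q = -23 (q = -7 - 16 = -23)
m = sqrt(6) ≈ 2.4495
h(s, X) = -X/9 - X*s*sqrt(6)/9 (h(s, X) = -((sqrt(6)*s)*X + X)/9 = -((s*sqrt(6))*X + X)/9 = -(X*s*sqrt(6) + X)/9 = -(X + X*s*sqrt(6))/9 = -X/9 - X*s*sqrt(6)/9)
p(f) = (-23 + f)/(2*f) (p(f) = (-23 + f)/(f + f) = (-23 + f)/((2*f)) = (-23 + f)*(1/(2*f)) = (-23 + f)/(2*f))
(p(9) + h(16, -26))**2 = ((1/2)*(-23 + 9)/9 - 1/9*(-26)*(1 + 16*sqrt(6)))**2 = ((1/2)*(1/9)*(-14) + (26/9 + 416*sqrt(6)/9))**2 = (-7/9 + (26/9 + 416*sqrt(6)/9))**2 = (19/9 + 416*sqrt(6)/9)**2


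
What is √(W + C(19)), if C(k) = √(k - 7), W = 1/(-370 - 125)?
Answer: √(-55 + 54450*√3)/165 ≈ 1.8607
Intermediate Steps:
W = -1/495 (W = 1/(-495) = -1/495 ≈ -0.0020202)
C(k) = √(-7 + k)
√(W + C(19)) = √(-1/495 + √(-7 + 19)) = √(-1/495 + √12) = √(-1/495 + 2*√3)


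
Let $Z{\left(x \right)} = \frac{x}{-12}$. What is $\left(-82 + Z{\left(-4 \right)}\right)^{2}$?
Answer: $\frac{60025}{9} \approx 6669.4$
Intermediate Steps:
$Z{\left(x \right)} = - \frac{x}{12}$ ($Z{\left(x \right)} = x \left(- \frac{1}{12}\right) = - \frac{x}{12}$)
$\left(-82 + Z{\left(-4 \right)}\right)^{2} = \left(-82 - - \frac{1}{3}\right)^{2} = \left(-82 + \frac{1}{3}\right)^{2} = \left(- \frac{245}{3}\right)^{2} = \frac{60025}{9}$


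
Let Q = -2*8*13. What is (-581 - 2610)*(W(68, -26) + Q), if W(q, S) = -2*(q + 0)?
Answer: 1097704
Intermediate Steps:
W(q, S) = -2*q
Q = -208 (Q = -16*13 = -208)
(-581 - 2610)*(W(68, -26) + Q) = (-581 - 2610)*(-2*68 - 208) = -3191*(-136 - 208) = -3191*(-344) = 1097704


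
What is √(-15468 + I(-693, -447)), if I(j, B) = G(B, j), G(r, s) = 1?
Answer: I*√15467 ≈ 124.37*I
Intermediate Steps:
I(j, B) = 1
√(-15468 + I(-693, -447)) = √(-15468 + 1) = √(-15467) = I*√15467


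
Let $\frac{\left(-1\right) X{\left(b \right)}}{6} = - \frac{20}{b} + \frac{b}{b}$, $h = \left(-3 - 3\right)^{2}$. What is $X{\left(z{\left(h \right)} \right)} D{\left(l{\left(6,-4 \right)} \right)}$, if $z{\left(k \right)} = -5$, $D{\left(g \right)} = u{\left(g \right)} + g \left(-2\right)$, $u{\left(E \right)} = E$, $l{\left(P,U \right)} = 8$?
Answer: $240$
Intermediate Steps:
$D{\left(g \right)} = - g$ ($D{\left(g \right)} = g + g \left(-2\right) = g - 2 g = - g$)
$h = 36$ ($h = \left(-6\right)^{2} = 36$)
$X{\left(b \right)} = -6 + \frac{120}{b}$ ($X{\left(b \right)} = - 6 \left(- \frac{20}{b} + \frac{b}{b}\right) = - 6 \left(- \frac{20}{b} + 1\right) = - 6 \left(1 - \frac{20}{b}\right) = -6 + \frac{120}{b}$)
$X{\left(z{\left(h \right)} \right)} D{\left(l{\left(6,-4 \right)} \right)} = \left(-6 + \frac{120}{-5}\right) \left(\left(-1\right) 8\right) = \left(-6 + 120 \left(- \frac{1}{5}\right)\right) \left(-8\right) = \left(-6 - 24\right) \left(-8\right) = \left(-30\right) \left(-8\right) = 240$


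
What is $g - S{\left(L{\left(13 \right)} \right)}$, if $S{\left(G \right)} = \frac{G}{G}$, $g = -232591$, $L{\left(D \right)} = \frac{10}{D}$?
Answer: $-232592$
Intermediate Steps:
$S{\left(G \right)} = 1$
$g - S{\left(L{\left(13 \right)} \right)} = -232591 - 1 = -232592$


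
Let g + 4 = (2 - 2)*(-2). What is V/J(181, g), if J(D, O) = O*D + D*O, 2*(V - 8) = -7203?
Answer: 7187/2896 ≈ 2.4817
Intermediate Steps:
V = -7187/2 (V = 8 + (½)*(-7203) = 8 - 7203/2 = -7187/2 ≈ -3593.5)
g = -4 (g = -4 + (2 - 2)*(-2) = -4 + 0*(-2) = -4 + 0 = -4)
J(D, O) = 2*D*O (J(D, O) = D*O + D*O = 2*D*O)
V/J(181, g) = -7187/(2*(2*181*(-4))) = -7187/2/(-1448) = -7187/2*(-1/1448) = 7187/2896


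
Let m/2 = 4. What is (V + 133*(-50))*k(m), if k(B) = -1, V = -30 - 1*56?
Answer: 6736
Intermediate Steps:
m = 8 (m = 2*4 = 8)
V = -86 (V = -30 - 56 = -86)
(V + 133*(-50))*k(m) = (-86 + 133*(-50))*(-1) = (-86 - 6650)*(-1) = -6736*(-1) = 6736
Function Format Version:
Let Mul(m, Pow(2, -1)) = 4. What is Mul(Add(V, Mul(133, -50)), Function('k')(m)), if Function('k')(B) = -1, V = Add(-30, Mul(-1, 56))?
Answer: 6736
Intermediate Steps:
m = 8 (m = Mul(2, 4) = 8)
V = -86 (V = Add(-30, -56) = -86)
Mul(Add(V, Mul(133, -50)), Function('k')(m)) = Mul(Add(-86, Mul(133, -50)), -1) = Mul(Add(-86, -6650), -1) = Mul(-6736, -1) = 6736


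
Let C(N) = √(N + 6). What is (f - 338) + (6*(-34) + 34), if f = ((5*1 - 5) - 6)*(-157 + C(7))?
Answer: 434 - 6*√13 ≈ 412.37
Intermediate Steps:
C(N) = √(6 + N)
f = 942 - 6*√13 (f = ((5*1 - 5) - 6)*(-157 + √(6 + 7)) = ((5 - 5) - 6)*(-157 + √13) = (0 - 6)*(-157 + √13) = -6*(-157 + √13) = 942 - 6*√13 ≈ 920.37)
(f - 338) + (6*(-34) + 34) = ((942 - 6*√13) - 338) + (6*(-34) + 34) = (604 - 6*√13) + (-204 + 34) = (604 - 6*√13) - 170 = 434 - 6*√13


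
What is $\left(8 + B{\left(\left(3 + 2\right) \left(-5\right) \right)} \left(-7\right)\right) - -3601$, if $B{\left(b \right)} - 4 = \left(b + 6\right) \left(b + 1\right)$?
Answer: $389$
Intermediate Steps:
$B{\left(b \right)} = 4 + \left(1 + b\right) \left(6 + b\right)$ ($B{\left(b \right)} = 4 + \left(b + 6\right) \left(b + 1\right) = 4 + \left(6 + b\right) \left(1 + b\right) = 4 + \left(1 + b\right) \left(6 + b\right)$)
$\left(8 + B{\left(\left(3 + 2\right) \left(-5\right) \right)} \left(-7\right)\right) - -3601 = \left(8 + \left(10 + \left(\left(3 + 2\right) \left(-5\right)\right)^{2} + 7 \left(3 + 2\right) \left(-5\right)\right) \left(-7\right)\right) - -3601 = \left(8 + \left(10 + \left(5 \left(-5\right)\right)^{2} + 7 \cdot 5 \left(-5\right)\right) \left(-7\right)\right) + 3601 = \left(8 + \left(10 + \left(-25\right)^{2} + 7 \left(-25\right)\right) \left(-7\right)\right) + 3601 = \left(8 + \left(10 + 625 - 175\right) \left(-7\right)\right) + 3601 = \left(8 + 460 \left(-7\right)\right) + 3601 = \left(8 - 3220\right) + 3601 = -3212 + 3601 = 389$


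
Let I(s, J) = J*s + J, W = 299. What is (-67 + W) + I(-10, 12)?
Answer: 124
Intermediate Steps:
I(s, J) = J + J*s
(-67 + W) + I(-10, 12) = (-67 + 299) + 12*(1 - 10) = 232 + 12*(-9) = 232 - 108 = 124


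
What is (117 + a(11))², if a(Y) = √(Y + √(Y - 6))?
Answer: (117 + √(11 + √5))² ≈ 14554.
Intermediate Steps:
a(Y) = √(Y + √(-6 + Y))
(117 + a(11))² = (117 + √(11 + √(-6 + 11)))² = (117 + √(11 + √5))²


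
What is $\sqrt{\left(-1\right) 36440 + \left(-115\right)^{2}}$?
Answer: $i \sqrt{23215} \approx 152.36 i$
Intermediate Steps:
$\sqrt{\left(-1\right) 36440 + \left(-115\right)^{2}} = \sqrt{-36440 + 13225} = \sqrt{-23215} = i \sqrt{23215}$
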